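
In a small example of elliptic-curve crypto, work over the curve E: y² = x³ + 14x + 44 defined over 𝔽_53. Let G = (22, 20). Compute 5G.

(26, 32)

Repeated addition: build up to 5G.
2G: tangent at (22, 20): λ = (3·22² + 14)/(2·20) ≡ 35/40. 40⁻¹ ≡ 4 (mod 53), so λ ≡ 35·4 ≡ 34.
  x = λ² - 22 - 22 = 1156 - 44 ≡ 52; y = λ·(22 - 52) - 20 ≡ 20. → (52, 20)
3G: (52, 20) + (22, 20). λ = (20 - 20)/(22 - 52) ≡ 0/23 mod 53. 23⁻¹ ≡ 30 (mod 53), so λ ≡ 0.
  x = λ² - 52 - 22 = 0 - 74 ≡ 32; y = λ·(52 - 32) - 20 ≡ 33. → (32, 33)
4G: (32, 33) + (22, 20). λ = (20 - 33)/(22 - 32) ≡ 40/43 mod 53. 43⁻¹ ≡ 37 (mod 53) since 43·37 = 1591 ≡ 1, so λ ≡ 49.
  x = λ² - 32 - 22 = 2401 - 54 ≡ 15; y = λ·(32 - 15) - 33 ≡ 5. → (15, 5)
5G: (15, 5) + (22, 20). λ = (20 - 5)/(22 - 15) ≡ 15/7 mod 53. 7⁻¹ ≡ 38 (mod 53), so λ ≡ 40.
  x = λ² - 15 - 22 = 1600 - 37 ≡ 26; y = λ·(15 - 26) - 5 ≡ 32. → (26, 32)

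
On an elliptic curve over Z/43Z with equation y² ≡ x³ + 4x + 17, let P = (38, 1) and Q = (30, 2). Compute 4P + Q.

First 4P:
Repeated addition: build up to 4P.
2P: tangent at (38, 1): λ = (3·38² + 4)/(2·1) ≡ 36/2. 2⁻¹ ≡ 22 (mod 43) since 2·22 = 44 ≡ 1, so λ ≡ 36·22 ≡ 18.
  x = λ² - 38 - 38 = 324 - 76 ≡ 33; y = λ·(38 - 33) - 1 ≡ 3. → (33, 3)
3P: (33, 3) + (38, 1). λ = (1 - 3)/(38 - 33) ≡ 41/5 mod 43. 5⁻¹ ≡ 26 (mod 43), so λ ≡ 34.
  x = λ² - 33 - 38 = 1156 - 71 ≡ 10; y = λ·(33 - 10) - 3 ≡ 5. → (10, 5)
4P: (10, 5) + (38, 1). λ = (1 - 5)/(38 - 10) ≡ 39/28 mod 43. 28⁻¹ ≡ 20 (mod 43), so λ ≡ 6.
  x = λ² - 10 - 38 = 36 - 48 ≡ 31; y = λ·(10 - 31) - 5 ≡ 41. → (31, 41)
4P = (31, 41).
Finally 4P + Q:
(31, 41) + (30, 2). λ = (2 - 41)/(30 - 31) ≡ 4/42 mod 43. 42⁻¹ ≡ 42 (mod 43) since 42·42 = 1764 ≡ 1, so λ ≡ 39.
  x = λ² - 31 - 30 = 1521 - 61 ≡ 41; y = λ·(31 - 41) - 41 ≡ 42. → (41, 42)

(41, 42)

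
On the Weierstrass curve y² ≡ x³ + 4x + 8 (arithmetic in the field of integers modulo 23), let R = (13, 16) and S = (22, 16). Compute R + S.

(13, 16) + (22, 16). λ = (16 - 16)/(22 - 13) ≡ 0/9 mod 23. 9⁻¹ ≡ 18 (mod 23) since 9·18 = 162 ≡ 1, so λ ≡ 0.
  x = λ² - 13 - 22 = 0 - 35 ≡ 11; y = λ·(13 - 11) - 16 ≡ 7. → (11, 7)

(11, 7)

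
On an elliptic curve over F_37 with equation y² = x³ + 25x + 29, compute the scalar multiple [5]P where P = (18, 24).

Double-and-add on 5 = (101)₂. Start with P = (18, 24) for the leading 1-bit.
double: tangent at (18, 24): λ = (3·18² + 25)/(2·24) ≡ 35/11. 11⁻¹ ≡ 27 (mod 37), so λ ≡ 35·27 ≡ 20.
  x = λ² - 18 - 18 = 400 - 36 ≡ 31; y = λ·(18 - 31) - 24 ≡ 12. → (31, 12)
double: tangent at (31, 12): λ = (3·31² + 25)/(2·12) ≡ 22/24. 24⁻¹ ≡ 17 (mod 37), so λ ≡ 22·17 ≡ 4.
  x = λ² - 31 - 31 = 16 - 62 ≡ 28; y = λ·(31 - 28) - 12 ≡ 0. → (28, 0)
add P: (28, 0) + (18, 24). λ = (24 - 0)/(18 - 28) ≡ 24/27 mod 37. 27⁻¹ ≡ 11 (mod 37) since 27·11 = 297 ≡ 1, so λ ≡ 5.
  x = λ² - 28 - 18 = 25 - 46 ≡ 16; y = λ·(28 - 16) - 0 ≡ 23. → (16, 23)

(16, 23)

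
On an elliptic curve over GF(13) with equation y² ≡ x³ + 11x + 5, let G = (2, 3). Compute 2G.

tangent at (2, 3): λ = (3·2² + 11)/(2·3) ≡ 10/6. 6⁻¹ ≡ 11 (mod 13), so λ ≡ 10·11 ≡ 6.
  x = λ² - 2 - 2 = 36 - 4 ≡ 6; y = λ·(2 - 6) - 3 ≡ 12. → (6, 12)

(6, 12)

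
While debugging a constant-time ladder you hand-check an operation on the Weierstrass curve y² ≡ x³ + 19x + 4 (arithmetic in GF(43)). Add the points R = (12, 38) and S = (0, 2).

(12, 38) + (0, 2). λ = (2 - 38)/(0 - 12) ≡ 7/31 mod 43. 31⁻¹ ≡ 25 (mod 43), so λ ≡ 3.
  x = λ² - 12 - 0 = 9 - 12 ≡ 40; y = λ·(12 - 40) - 38 ≡ 7. → (40, 7)

(40, 7)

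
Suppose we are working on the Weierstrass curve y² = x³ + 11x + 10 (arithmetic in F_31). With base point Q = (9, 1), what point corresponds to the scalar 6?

(0, 14)

Double-and-add on 6 = (110)₂. Start with Q = (9, 1) for the leading 1-bit.
double: tangent at (9, 1): λ = (3·9² + 11)/(2·1) ≡ 6/2. 2⁻¹ ≡ 16 (mod 31) since 2·16 = 32 ≡ 1, so λ ≡ 6·16 ≡ 3.
  x = λ² - 9 - 9 = 9 - 18 ≡ 22; y = λ·(9 - 22) - 1 ≡ 22. → (22, 22)
add Q: (22, 22) + (9, 1). λ = (1 - 22)/(9 - 22) ≡ 10/18 mod 31. 18⁻¹ ≡ 19 (mod 31), so λ ≡ 4.
  x = λ² - 22 - 9 = 16 - 31 ≡ 16; y = λ·(22 - 16) - 22 ≡ 2. → (16, 2)
double: tangent at (16, 2): λ = (3·16² + 11)/(2·2) ≡ 4/4. 4⁻¹ ≡ 8 (mod 31) since 4·8 = 32 ≡ 1, so λ ≡ 4·8 ≡ 1.
  x = λ² - 16 - 16 = 1 - 32 ≡ 0; y = λ·(16 - 0) - 2 ≡ 14. → (0, 14)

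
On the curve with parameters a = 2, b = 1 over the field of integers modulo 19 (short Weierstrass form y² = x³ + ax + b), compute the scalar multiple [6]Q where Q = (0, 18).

Repeated addition: build up to 6Q.
2Q: tangent at (0, 18): λ = (3·0² + 2)/(2·18) ≡ 2/17. 17⁻¹ ≡ 9 (mod 19) since 17·9 = 153 ≡ 1, so λ ≡ 2·9 ≡ 18.
  x = λ² - 0 - 0 = 324 - 0 ≡ 1; y = λ·(0 - 1) - 18 ≡ 2. → (1, 2)
3Q: (1, 2) + (0, 18). λ = (18 - 2)/(0 - 1) ≡ 16/18 mod 19. 18⁻¹ ≡ 18 (mod 19), so λ ≡ 3.
  x = λ² - 1 - 0 = 9 - 1 ≡ 8; y = λ·(1 - 8) - 2 ≡ 15. → (8, 15)
4Q: (8, 15) + (0, 18). λ = (18 - 15)/(0 - 8) ≡ 3/11 mod 19. 11⁻¹ ≡ 7 (mod 19) since 11·7 = 77 ≡ 1, so λ ≡ 2.
  x = λ² - 8 - 0 = 4 - 8 ≡ 15; y = λ·(8 - 15) - 15 ≡ 9. → (15, 9)
5Q: (15, 9) + (0, 18). λ = (18 - 9)/(0 - 15) ≡ 9/4 mod 19. 4⁻¹ ≡ 5 (mod 19), so λ ≡ 7.
  x = λ² - 15 - 0 = 49 - 15 ≡ 15; y = λ·(15 - 15) - 9 ≡ 10. → (15, 10)
6Q: (15, 10) + (0, 18). λ = (18 - 10)/(0 - 15) ≡ 8/4 mod 19. 4⁻¹ ≡ 5 (mod 19), so λ ≡ 2.
  x = λ² - 15 - 0 = 4 - 15 ≡ 8; y = λ·(15 - 8) - 10 ≡ 4. → (8, 4)

(8, 4)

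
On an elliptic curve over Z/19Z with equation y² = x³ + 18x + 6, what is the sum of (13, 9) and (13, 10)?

The two points share x = 13 and their y-coordinates satisfy 9 + 10 ≡ 0 (mod 19), so they are inverses. Their sum is 𝒪.

O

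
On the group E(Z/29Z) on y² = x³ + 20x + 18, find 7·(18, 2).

Write G = (18, 2).
Double-and-add on 7 = (111)₂. Start with G = (18, 2) for the leading 1-bit.
double: tangent at (18, 2): λ = (3·18² + 20)/(2·2) ≡ 6/4. 4⁻¹ ≡ 22 (mod 29) since 4·22 = 88 ≡ 1, so λ ≡ 6·22 ≡ 16.
  x = λ² - 18 - 18 = 256 - 36 ≡ 17; y = λ·(18 - 17) - 2 ≡ 14. → (17, 14)
add G: (17, 14) + (18, 2). λ = (2 - 14)/(18 - 17) ≡ 17/1 mod 29. 1⁻¹ ≡ 1 (mod 29) since 1·1 = 1 ≡ 1, so λ ≡ 17.
  x = λ² - 17 - 18 = 289 - 35 ≡ 22; y = λ·(17 - 22) - 14 ≡ 17. → (22, 17)
double: tangent at (22, 17): λ = (3·22² + 20)/(2·17) ≡ 22/5. 5⁻¹ ≡ 6 (mod 29) since 5·6 = 30 ≡ 1, so λ ≡ 22·6 ≡ 16.
  x = λ² - 22 - 22 = 256 - 44 ≡ 9; y = λ·(22 - 9) - 17 ≡ 17. → (9, 17)
add G: (9, 17) + (18, 2). λ = (2 - 17)/(18 - 9) ≡ 14/9 mod 29. 9⁻¹ ≡ 13 (mod 29), so λ ≡ 8.
  x = λ² - 9 - 18 = 64 - 27 ≡ 8; y = λ·(9 - 8) - 17 ≡ 20. → (8, 20)

(8, 20)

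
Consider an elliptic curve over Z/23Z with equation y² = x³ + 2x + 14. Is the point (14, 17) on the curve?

no

y² = 17² ≡ 13; x³ + 2x + 14 = 2786 ≡ 3 (mod 23). 13 ≠ 3.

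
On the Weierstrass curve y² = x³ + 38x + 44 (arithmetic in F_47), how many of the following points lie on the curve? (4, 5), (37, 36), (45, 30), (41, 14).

(4, 5): 5² ≡ 25, rhs ≡ 25 → on.
(37, 36): 36² ≡ 27, rhs ≡ 27 → on.
(45, 30): 30² ≡ 7, rhs ≡ 7 → on.
(41, 14): 14² ≡ 8, rhs ≡ 23 → off.

3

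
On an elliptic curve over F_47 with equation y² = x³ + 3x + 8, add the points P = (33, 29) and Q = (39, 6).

(33, 29) + (39, 6). λ = (6 - 29)/(39 - 33) ≡ 24/6 mod 47. 6⁻¹ ≡ 8 (mod 47), so λ ≡ 4.
  x = λ² - 33 - 39 = 16 - 72 ≡ 38; y = λ·(33 - 38) - 29 ≡ 45. → (38, 45)

(38, 45)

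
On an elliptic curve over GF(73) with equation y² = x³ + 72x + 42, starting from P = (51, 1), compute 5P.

Repeated addition: build up to 5P.
2P: tangent at (51, 1): λ = (3·51² + 72)/(2·1) ≡ 64/2. 2⁻¹ ≡ 37 (mod 73), so λ ≡ 64·37 ≡ 32.
  x = λ² - 51 - 51 = 1024 - 102 ≡ 46; y = λ·(51 - 46) - 1 ≡ 13. → (46, 13)
3P: (46, 13) + (51, 1). λ = (1 - 13)/(51 - 46) ≡ 61/5 mod 73. 5⁻¹ ≡ 44 (mod 73) since 5·44 = 220 ≡ 1, so λ ≡ 56.
  x = λ² - 46 - 51 = 3136 - 97 ≡ 46; y = λ·(46 - 46) - 13 ≡ 60. → (46, 60)
4P: (46, 60) + (51, 1). λ = (1 - 60)/(51 - 46) ≡ 14/5 mod 73. 5⁻¹ ≡ 44 (mod 73) since 5·44 = 220 ≡ 1, so λ ≡ 32.
  x = λ² - 46 - 51 = 1024 - 97 ≡ 51; y = λ·(46 - 51) - 60 ≡ 72. → (51, 72)
5P: (51, 72) + (51, 1): same x and y₁ ≡ -y₂, so the sum is ∞.

O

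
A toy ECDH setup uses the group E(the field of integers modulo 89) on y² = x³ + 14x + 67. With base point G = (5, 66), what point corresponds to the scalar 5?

(8, 35)

Double-and-add on 5 = (101)₂. Start with G = (5, 66) for the leading 1-bit.
double: tangent at (5, 66): λ = (3·5² + 14)/(2·66) ≡ 0/43. 43⁻¹ ≡ 29 (mod 89), so λ ≡ 0·29 ≡ 0.
  x = λ² - 5 - 5 = 0 - 10 ≡ 79; y = λ·(5 - 79) - 66 ≡ 23. → (79, 23)
double: tangent at (79, 23): λ = (3·79² + 14)/(2·23) ≡ 47/46. 46⁻¹ ≡ 60 (mod 89) since 46·60 = 2760 ≡ 1, so λ ≡ 47·60 ≡ 61.
  x = λ² - 79 - 79 = 3721 - 158 ≡ 3; y = λ·(79 - 3) - 23 ≡ 74. → (3, 74)
add G: (3, 74) + (5, 66). λ = (66 - 74)/(5 - 3) ≡ 81/2 mod 89. 2⁻¹ ≡ 45 (mod 89), so λ ≡ 85.
  x = λ² - 3 - 5 = 7225 - 8 ≡ 8; y = λ·(3 - 8) - 74 ≡ 35. → (8, 35)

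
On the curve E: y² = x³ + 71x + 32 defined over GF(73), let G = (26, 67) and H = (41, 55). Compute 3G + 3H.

(31, 14)

First 3G:
Repeated addition: build up to 3G.
2G: tangent at (26, 67): λ = (3·26² + 71)/(2·67) ≡ 55/61. 61⁻¹ ≡ 6 (mod 73), so λ ≡ 55·6 ≡ 38.
  x = λ² - 26 - 26 = 1444 - 52 ≡ 5; y = λ·(26 - 5) - 67 ≡ 1. → (5, 1)
3G: (5, 1) + (26, 67). λ = (67 - 1)/(26 - 5) ≡ 66/21 mod 73. 21⁻¹ ≡ 7 (mod 73) since 21·7 = 147 ≡ 1, so λ ≡ 24.
  x = λ² - 5 - 26 = 576 - 31 ≡ 34; y = λ·(5 - 34) - 1 ≡ 33. → (34, 33)
3G = (34, 33).
Next 3H:
Repeated addition: build up to 3H.
2H: tangent at (41, 55): λ = (3·41² + 71)/(2·55) ≡ 4/37. 37⁻¹ ≡ 2 (mod 73), so λ ≡ 4·2 ≡ 8.
  x = λ² - 41 - 41 = 64 - 82 ≡ 55; y = λ·(41 - 55) - 55 ≡ 52. → (55, 52)
3H: (55, 52) + (41, 55). λ = (55 - 52)/(41 - 55) ≡ 3/59 mod 73. 59⁻¹ ≡ 26 (mod 73), so λ ≡ 5.
  x = λ² - 55 - 41 = 25 - 96 ≡ 2; y = λ·(55 - 2) - 52 ≡ 67. → (2, 67)
3H = (2, 67).
Finally 3G + 3H:
(34, 33) + (2, 67). λ = (67 - 33)/(2 - 34) ≡ 34/41 mod 73. 41⁻¹ ≡ 57 (mod 73), so λ ≡ 40.
  x = λ² - 34 - 2 = 1600 - 36 ≡ 31; y = λ·(34 - 31) - 33 ≡ 14. → (31, 14)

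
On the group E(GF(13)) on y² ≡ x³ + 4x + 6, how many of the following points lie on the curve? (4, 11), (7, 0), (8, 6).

(4, 11): 11² ≡ 4, rhs ≡ 8 → off.
(7, 0): 0² ≡ 0, rhs ≡ 0 → on.
(8, 6): 6² ≡ 10, rhs ≡ 4 → off.

1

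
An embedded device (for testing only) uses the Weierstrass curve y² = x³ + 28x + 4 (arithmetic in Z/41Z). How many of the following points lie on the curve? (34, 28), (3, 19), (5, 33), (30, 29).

(34, 28): 28² ≡ 5, rhs ≡ 39 → off.
(3, 19): 19² ≡ 33, rhs ≡ 33 → on.
(5, 33): 33² ≡ 23, rhs ≡ 23 → on.
(30, 29): 29² ≡ 21, rhs ≡ 5 → off.

2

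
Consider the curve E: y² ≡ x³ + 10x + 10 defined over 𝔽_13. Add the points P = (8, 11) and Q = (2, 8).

(0, 6)

(8, 11) + (2, 8). λ = (8 - 11)/(2 - 8) ≡ 10/7 mod 13. 7⁻¹ ≡ 2 (mod 13), so λ ≡ 7.
  x = λ² - 8 - 2 = 49 - 10 ≡ 0; y = λ·(8 - 0) - 11 ≡ 6. → (0, 6)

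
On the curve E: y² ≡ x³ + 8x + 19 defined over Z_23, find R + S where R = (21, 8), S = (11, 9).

(21, 8) + (11, 9). λ = (9 - 8)/(11 - 21) ≡ 1/13 mod 23. 13⁻¹ ≡ 16 (mod 23), so λ ≡ 16.
  x = λ² - 21 - 11 = 256 - 32 ≡ 17; y = λ·(21 - 17) - 8 ≡ 10. → (17, 10)

(17, 10)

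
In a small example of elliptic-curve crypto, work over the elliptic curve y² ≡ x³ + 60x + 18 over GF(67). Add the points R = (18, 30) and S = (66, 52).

(18, 30) + (66, 52). λ = (52 - 30)/(66 - 18) ≡ 22/48 mod 67. 48⁻¹ ≡ 7 (mod 67) since 48·7 = 336 ≡ 1, so λ ≡ 20.
  x = λ² - 18 - 66 = 400 - 84 ≡ 48; y = λ·(18 - 48) - 30 ≡ 40. → (48, 40)

(48, 40)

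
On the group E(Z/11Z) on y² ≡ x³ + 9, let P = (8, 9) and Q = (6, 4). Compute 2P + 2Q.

(8, 9)

First 2P:
Repeated addition: build up to 2P.
2P: tangent at (8, 9): λ = (3·8² + 0)/(2·9) ≡ 5/7. 7⁻¹ ≡ 8 (mod 11), so λ ≡ 5·8 ≡ 7.
  x = λ² - 8 - 8 = 49 - 16 ≡ 0; y = λ·(8 - 0) - 9 ≡ 3. → (0, 3)
2P = (0, 3).
Next 2Q:
Repeated addition: build up to 2Q.
2Q: tangent at (6, 4): λ = (3·6² + 0)/(2·4) ≡ 9/8. 8⁻¹ ≡ 7 (mod 11), so λ ≡ 9·7 ≡ 8.
  x = λ² - 6 - 6 = 64 - 12 ≡ 8; y = λ·(6 - 8) - 4 ≡ 2. → (8, 2)
2Q = (8, 2).
Finally 2P + 2Q:
(0, 3) + (8, 2). λ = (2 - 3)/(8 - 0) ≡ 10/8 mod 11. 8⁻¹ ≡ 7 (mod 11), so λ ≡ 4.
  x = λ² - 0 - 8 = 16 - 8 ≡ 8; y = λ·(0 - 8) - 3 ≡ 9. → (8, 9)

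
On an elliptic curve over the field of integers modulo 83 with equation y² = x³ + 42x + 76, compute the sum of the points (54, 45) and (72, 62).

(35, 79)

(54, 45) + (72, 62). λ = (62 - 45)/(72 - 54) ≡ 17/18 mod 83. 18⁻¹ ≡ 60 (mod 83) since 18·60 = 1080 ≡ 1, so λ ≡ 24.
  x = λ² - 54 - 72 = 576 - 126 ≡ 35; y = λ·(54 - 35) - 45 ≡ 79. → (35, 79)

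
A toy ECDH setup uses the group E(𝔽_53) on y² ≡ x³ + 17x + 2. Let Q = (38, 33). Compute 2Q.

(15, 9)

tangent at (38, 33): λ = (3·38² + 17)/(2·33) ≡ 3/13. 13⁻¹ ≡ 49 (mod 53), so λ ≡ 3·49 ≡ 41.
  x = λ² - 38 - 38 = 1681 - 76 ≡ 15; y = λ·(38 - 15) - 33 ≡ 9. → (15, 9)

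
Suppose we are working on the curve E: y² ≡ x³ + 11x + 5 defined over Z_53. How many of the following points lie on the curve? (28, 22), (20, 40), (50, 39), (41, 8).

1

(28, 22): 22² ≡ 7, rhs ≡ 5 → off.
(20, 40): 40² ≡ 10, rhs ≡ 10 → on.
(50, 39): 39² ≡ 37, rhs ≡ 51 → off.
(41, 8): 8² ≡ 11, rhs ≡ 0 → off.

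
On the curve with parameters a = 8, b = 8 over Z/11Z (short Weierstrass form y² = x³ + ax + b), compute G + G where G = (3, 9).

tangent at (3, 9): λ = (3·3² + 8)/(2·9) ≡ 2/7. 7⁻¹ ≡ 8 (mod 11) since 7·8 = 56 ≡ 1, so λ ≡ 2·8 ≡ 5.
  x = λ² - 3 - 3 = 25 - 6 ≡ 8; y = λ·(3 - 8) - 9 ≡ 10. → (8, 10)

(8, 10)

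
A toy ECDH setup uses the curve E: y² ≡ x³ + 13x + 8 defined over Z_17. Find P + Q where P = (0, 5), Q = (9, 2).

(10, 4)

(0, 5) + (9, 2). λ = (2 - 5)/(9 - 0) ≡ 14/9 mod 17. 9⁻¹ ≡ 2 (mod 17), so λ ≡ 11.
  x = λ² - 0 - 9 = 121 - 9 ≡ 10; y = λ·(0 - 10) - 5 ≡ 4. → (10, 4)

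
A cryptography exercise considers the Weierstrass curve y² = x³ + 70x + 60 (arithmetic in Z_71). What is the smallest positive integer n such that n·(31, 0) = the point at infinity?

2

2P: (31, 0) + (31, 0): same x and y₁ ≡ -y₂, so the sum is the point at infinity.
2P = the point at infinity, so the order is 2.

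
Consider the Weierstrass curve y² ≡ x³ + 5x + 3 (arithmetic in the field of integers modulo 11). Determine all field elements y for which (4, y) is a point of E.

x³ + 5x + 3 = 87 ≡ 10 (mod 11).
10 is a non-residue mod 11; no y exists.

none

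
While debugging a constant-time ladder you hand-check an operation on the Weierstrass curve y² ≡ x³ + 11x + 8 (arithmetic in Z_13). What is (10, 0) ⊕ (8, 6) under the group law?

(10, 0) + (8, 6). λ = (6 - 0)/(8 - 10) ≡ 6/11 mod 13. 11⁻¹ ≡ 6 (mod 13), so λ ≡ 10.
  x = λ² - 10 - 8 = 100 - 18 ≡ 4; y = λ·(10 - 4) - 0 ≡ 8. → (4, 8)

(4, 8)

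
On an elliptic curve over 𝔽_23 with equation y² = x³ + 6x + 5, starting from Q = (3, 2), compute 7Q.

Double-and-add on 7 = (111)₂. Start with Q = (3, 2) for the leading 1-bit.
double: tangent at (3, 2): λ = (3·3² + 6)/(2·2) ≡ 10/4. 4⁻¹ ≡ 6 (mod 23) since 4·6 = 24 ≡ 1, so λ ≡ 10·6 ≡ 14.
  x = λ² - 3 - 3 = 196 - 6 ≡ 6; y = λ·(3 - 6) - 2 ≡ 2. → (6, 2)
add Q: (6, 2) + (3, 2). λ = (2 - 2)/(3 - 6) ≡ 0/20 mod 23. 20⁻¹ ≡ 15 (mod 23), so λ ≡ 0.
  x = λ² - 6 - 3 = 0 - 9 ≡ 14; y = λ·(6 - 14) - 2 ≡ 21. → (14, 21)
double: tangent at (14, 21): λ = (3·14² + 6)/(2·21) ≡ 19/19. 19⁻¹ ≡ 17 (mod 23), so λ ≡ 19·17 ≡ 1.
  x = λ² - 14 - 14 = 1 - 28 ≡ 19; y = λ·(14 - 19) - 21 ≡ 20. → (19, 20)
add Q: (19, 20) + (3, 2). λ = (2 - 20)/(3 - 19) ≡ 5/7 mod 23. 7⁻¹ ≡ 10 (mod 23) since 7·10 = 70 ≡ 1, so λ ≡ 4.
  x = λ² - 19 - 3 = 16 - 22 ≡ 17; y = λ·(19 - 17) - 20 ≡ 11. → (17, 11)

(17, 11)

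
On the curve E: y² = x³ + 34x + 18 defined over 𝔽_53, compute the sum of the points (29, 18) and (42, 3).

(31, 21)

(29, 18) + (42, 3). λ = (3 - 18)/(42 - 29) ≡ 38/13 mod 53. 13⁻¹ ≡ 49 (mod 53), so λ ≡ 7.
  x = λ² - 29 - 42 = 49 - 71 ≡ 31; y = λ·(29 - 31) - 18 ≡ 21. → (31, 21)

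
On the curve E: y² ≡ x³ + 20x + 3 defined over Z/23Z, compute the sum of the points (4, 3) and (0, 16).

(8, 10)

(4, 3) + (0, 16). λ = (16 - 3)/(0 - 4) ≡ 13/19 mod 23. 19⁻¹ ≡ 17 (mod 23), so λ ≡ 14.
  x = λ² - 4 - 0 = 196 - 4 ≡ 8; y = λ·(4 - 8) - 3 ≡ 10. → (8, 10)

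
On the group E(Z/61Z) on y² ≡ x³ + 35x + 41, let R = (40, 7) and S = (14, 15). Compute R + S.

(32, 14)

(40, 7) + (14, 15). λ = (15 - 7)/(14 - 40) ≡ 8/35 mod 61. 35⁻¹ ≡ 7 (mod 61) since 35·7 = 245 ≡ 1, so λ ≡ 56.
  x = λ² - 40 - 14 = 3136 - 54 ≡ 32; y = λ·(40 - 32) - 7 ≡ 14. → (32, 14)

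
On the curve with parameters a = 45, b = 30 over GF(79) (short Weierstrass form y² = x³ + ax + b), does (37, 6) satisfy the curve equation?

y² = 6² ≡ 36; x³ + 45x + 30 = 52348 ≡ 50 (mod 79). 36 ≠ 50.

no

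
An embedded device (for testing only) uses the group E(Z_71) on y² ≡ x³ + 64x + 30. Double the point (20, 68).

(68, 33)

tangent at (20, 68): λ = (3·20² + 64)/(2·68) ≡ 57/65. 65⁻¹ ≡ 59 (mod 71), so λ ≡ 57·59 ≡ 26.
  x = λ² - 20 - 20 = 676 - 40 ≡ 68; y = λ·(20 - 68) - 68 ≡ 33. → (68, 33)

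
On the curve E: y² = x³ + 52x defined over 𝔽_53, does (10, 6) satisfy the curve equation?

yes

y² = 6² ≡ 36; x³ + 52x + 0 = 1520 ≡ 36 (mod 53). 36 = 36.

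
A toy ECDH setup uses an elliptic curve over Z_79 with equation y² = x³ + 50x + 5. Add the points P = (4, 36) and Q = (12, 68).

(0, 59)

(4, 36) + (12, 68). λ = (68 - 36)/(12 - 4) ≡ 32/8 mod 79. 8⁻¹ ≡ 10 (mod 79), so λ ≡ 4.
  x = λ² - 4 - 12 = 16 - 16 ≡ 0; y = λ·(4 - 0) - 36 ≡ 59. → (0, 59)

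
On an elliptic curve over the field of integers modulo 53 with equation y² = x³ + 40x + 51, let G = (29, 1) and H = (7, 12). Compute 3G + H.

First 3G:
Repeated addition: build up to 3G.
2G: tangent at (29, 1): λ = (3·29² + 40)/(2·1) ≡ 19/2. 2⁻¹ ≡ 27 (mod 53) since 2·27 = 54 ≡ 1, so λ ≡ 19·27 ≡ 36.
  x = λ² - 29 - 29 = 1296 - 58 ≡ 19; y = λ·(29 - 19) - 1 ≡ 41. → (19, 41)
3G: (19, 41) + (29, 1). λ = (1 - 41)/(29 - 19) ≡ 13/10 mod 53. 10⁻¹ ≡ 16 (mod 53), so λ ≡ 49.
  x = λ² - 19 - 29 = 2401 - 48 ≡ 21; y = λ·(19 - 21) - 41 ≡ 20. → (21, 20)
3G = (21, 20).
Finally 3G + H:
(21, 20) + (7, 12). λ = (12 - 20)/(7 - 21) ≡ 45/39 mod 53. 39⁻¹ ≡ 34 (mod 53) since 39·34 = 1326 ≡ 1, so λ ≡ 46.
  x = λ² - 21 - 7 = 2116 - 28 ≡ 21; y = λ·(21 - 21) - 20 ≡ 33. → (21, 33)

(21, 33)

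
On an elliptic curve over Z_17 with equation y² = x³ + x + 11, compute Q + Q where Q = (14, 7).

tangent at (14, 7): λ = (3·14² + 1)/(2·7) ≡ 11/14. 14⁻¹ ≡ 11 (mod 17), so λ ≡ 11·11 ≡ 2.
  x = λ² - 14 - 14 = 4 - 28 ≡ 10; y = λ·(14 - 10) - 7 ≡ 1. → (10, 1)

(10, 1)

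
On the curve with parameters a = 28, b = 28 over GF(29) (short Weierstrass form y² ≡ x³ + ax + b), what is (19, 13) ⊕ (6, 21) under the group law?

(26, 27)

(19, 13) + (6, 21). λ = (21 - 13)/(6 - 19) ≡ 8/16 mod 29. 16⁻¹ ≡ 20 (mod 29), so λ ≡ 15.
  x = λ² - 19 - 6 = 225 - 25 ≡ 26; y = λ·(19 - 26) - 13 ≡ 27. → (26, 27)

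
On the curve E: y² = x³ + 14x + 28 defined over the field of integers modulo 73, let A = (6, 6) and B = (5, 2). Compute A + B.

(5, 71)

(6, 6) + (5, 2). λ = (2 - 6)/(5 - 6) ≡ 69/72 mod 73. 72⁻¹ ≡ 72 (mod 73), so λ ≡ 4.
  x = λ² - 6 - 5 = 16 - 11 ≡ 5; y = λ·(6 - 5) - 6 ≡ 71. → (5, 71)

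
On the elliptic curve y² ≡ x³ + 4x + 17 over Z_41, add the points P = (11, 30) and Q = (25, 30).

(5, 11)

(11, 30) + (25, 30). λ = (30 - 30)/(25 - 11) ≡ 0/14 mod 41. 14⁻¹ ≡ 3 (mod 41) since 14·3 = 42 ≡ 1, so λ ≡ 0.
  x = λ² - 11 - 25 = 0 - 36 ≡ 5; y = λ·(11 - 5) - 30 ≡ 11. → (5, 11)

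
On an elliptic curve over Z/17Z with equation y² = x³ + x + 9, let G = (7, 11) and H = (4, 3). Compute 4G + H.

First 4G:
Repeated addition: build up to 4G.
2G: tangent at (7, 11): λ = (3·7² + 1)/(2·11) ≡ 12/5. 5⁻¹ ≡ 7 (mod 17) since 5·7 = 35 ≡ 1, so λ ≡ 12·7 ≡ 16.
  x = λ² - 7 - 7 = 256 - 14 ≡ 4; y = λ·(7 - 4) - 11 ≡ 3. → (4, 3)
3G: (4, 3) + (7, 11). λ = (11 - 3)/(7 - 4) ≡ 8/3 mod 17. 3⁻¹ ≡ 6 (mod 17) since 3·6 = 18 ≡ 1, so λ ≡ 14.
  x = λ² - 4 - 7 = 196 - 11 ≡ 15; y = λ·(4 - 15) - 3 ≡ 13. → (15, 13)
4G: (15, 13) + (7, 11). λ = (11 - 13)/(7 - 15) ≡ 15/9 mod 17. 9⁻¹ ≡ 2 (mod 17), so λ ≡ 13.
  x = λ² - 15 - 7 = 169 - 22 ≡ 11; y = λ·(15 - 11) - 13 ≡ 5. → (11, 5)
4G = (11, 5).
Finally 4G + H:
(11, 5) + (4, 3). λ = (3 - 5)/(4 - 11) ≡ 15/10 mod 17. 10⁻¹ ≡ 12 (mod 17) since 10·12 = 120 ≡ 1, so λ ≡ 10.
  x = λ² - 11 - 4 = 100 - 15 ≡ 0; y = λ·(11 - 0) - 5 ≡ 3. → (0, 3)

(0, 3)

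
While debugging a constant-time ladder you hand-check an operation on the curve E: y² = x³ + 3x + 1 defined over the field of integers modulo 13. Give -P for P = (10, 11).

-(10, 11) = (10, -11 mod 13) = (10, 2).

(10, 2)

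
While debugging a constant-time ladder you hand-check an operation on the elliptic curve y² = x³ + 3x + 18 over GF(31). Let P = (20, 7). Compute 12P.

Double-and-add on 12 = (1100)₂. Start with P = (20, 7) for the leading 1-bit.
double: tangent at (20, 7): λ = (3·20² + 3)/(2·7) ≡ 25/14. 14⁻¹ ≡ 20 (mod 31), so λ ≡ 25·20 ≡ 4.
  x = λ² - 20 - 20 = 16 - 40 ≡ 7; y = λ·(20 - 7) - 7 ≡ 14. → (7, 14)
add P: (7, 14) + (20, 7). λ = (7 - 14)/(20 - 7) ≡ 24/13 mod 31. 13⁻¹ ≡ 12 (mod 31), so λ ≡ 9.
  x = λ² - 7 - 20 = 81 - 27 ≡ 23; y = λ·(7 - 23) - 14 ≡ 28. → (23, 28)
double: tangent at (23, 28): λ = (3·23² + 3)/(2·28) ≡ 9/25. 25⁻¹ ≡ 5 (mod 31) since 25·5 = 125 ≡ 1, so λ ≡ 9·5 ≡ 14.
  x = λ² - 23 - 23 = 196 - 46 ≡ 26; y = λ·(23 - 26) - 28 ≡ 23. → (26, 23)
double: tangent at (26, 23): λ = (3·26² + 3)/(2·23) ≡ 16/15. 15⁻¹ ≡ 29 (mod 31), so λ ≡ 16·29 ≡ 30.
  x = λ² - 26 - 26 = 900 - 52 ≡ 11; y = λ·(26 - 11) - 23 ≡ 24. → (11, 24)

(11, 24)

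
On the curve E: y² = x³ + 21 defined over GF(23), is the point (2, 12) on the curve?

y² = 12² ≡ 6; x³ + 0x + 21 = 29 ≡ 6 (mod 23). 6 = 6.

yes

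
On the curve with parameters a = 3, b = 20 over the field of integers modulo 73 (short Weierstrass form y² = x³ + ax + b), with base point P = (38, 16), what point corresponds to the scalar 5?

Repeated addition: build up to 5P.
2P: tangent at (38, 16): λ = (3·38² + 3)/(2·16) ≡ 28/32. 32⁻¹ ≡ 16 (mod 73), so λ ≡ 28·16 ≡ 10.
  x = λ² - 38 - 38 = 100 - 76 ≡ 24; y = λ·(38 - 24) - 16 ≡ 51. → (24, 51)
3P: (24, 51) + (38, 16). λ = (16 - 51)/(38 - 24) ≡ 38/14 mod 73. 14⁻¹ ≡ 47 (mod 73) since 14·47 = 658 ≡ 1, so λ ≡ 34.
  x = λ² - 24 - 38 = 1156 - 62 ≡ 72; y = λ·(24 - 72) - 51 ≡ 69. → (72, 69)
4P: (72, 69) + (38, 16). λ = (16 - 69)/(38 - 72) ≡ 20/39 mod 73. 39⁻¹ ≡ 15 (mod 73), so λ ≡ 8.
  x = λ² - 72 - 38 = 64 - 110 ≡ 27; y = λ·(72 - 27) - 69 ≡ 72. → (27, 72)
5P: (27, 72) + (38, 16). λ = (16 - 72)/(38 - 27) ≡ 17/11 mod 73. 11⁻¹ ≡ 20 (mod 73) since 11·20 = 220 ≡ 1, so λ ≡ 48.
  x = λ² - 27 - 38 = 2304 - 65 ≡ 49; y = λ·(27 - 49) - 72 ≡ 40. → (49, 40)

(49, 40)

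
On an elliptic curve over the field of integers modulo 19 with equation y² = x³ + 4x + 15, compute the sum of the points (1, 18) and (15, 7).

(1, 1)

(1, 18) + (15, 7). λ = (7 - 18)/(15 - 1) ≡ 8/14 mod 19. 14⁻¹ ≡ 15 (mod 19), so λ ≡ 6.
  x = λ² - 1 - 15 = 36 - 16 ≡ 1; y = λ·(1 - 1) - 18 ≡ 1. → (1, 1)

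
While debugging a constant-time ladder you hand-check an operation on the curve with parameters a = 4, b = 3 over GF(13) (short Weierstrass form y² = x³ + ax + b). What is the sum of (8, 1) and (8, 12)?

The two points share x = 8 and their y-coordinates satisfy 1 + 12 ≡ 0 (mod 13), so they are inverses. Their sum is ∞.

O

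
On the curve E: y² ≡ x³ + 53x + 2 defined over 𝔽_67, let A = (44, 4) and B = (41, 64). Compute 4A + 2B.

(12, 50)

First 4A:
Double-and-add on 4 = (100)₂. Start with A = (44, 4) for the leading 1-bit.
double: tangent at (44, 4): λ = (3·44² + 53)/(2·4) ≡ 32/8. 8⁻¹ ≡ 42 (mod 67) since 8·42 = 336 ≡ 1, so λ ≡ 32·42 ≡ 4.
  x = λ² - 44 - 44 = 16 - 88 ≡ 62; y = λ·(44 - 62) - 4 ≡ 58. → (62, 58)
double: tangent at (62, 58): λ = (3·62² + 53)/(2·58) ≡ 61/49. 49⁻¹ ≡ 26 (mod 67) since 49·26 = 1274 ≡ 1, so λ ≡ 61·26 ≡ 45.
  x = λ² - 62 - 62 = 2025 - 124 ≡ 25; y = λ·(62 - 25) - 58 ≡ 66. → (25, 66)
4A = (25, 66).
Next 2B:
Repeated addition: build up to 2B.
2B: tangent at (41, 64): λ = (3·41² + 53)/(2·64) ≡ 4/61. 61⁻¹ ≡ 11 (mod 67), so λ ≡ 4·11 ≡ 44.
  x = λ² - 41 - 41 = 1936 - 82 ≡ 45; y = λ·(41 - 45) - 64 ≡ 28. → (45, 28)
2B = (45, 28).
Finally 4A + 2B:
(25, 66) + (45, 28). λ = (28 - 66)/(45 - 25) ≡ 29/20 mod 67. 20⁻¹ ≡ 57 (mod 67), so λ ≡ 45.
  x = λ² - 25 - 45 = 2025 - 70 ≡ 12; y = λ·(25 - 12) - 66 ≡ 50. → (12, 50)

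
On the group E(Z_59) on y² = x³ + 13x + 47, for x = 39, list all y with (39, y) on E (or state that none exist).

x³ + 13x + 47 = 59873 ≡ 47 (mod 59).
47 is a non-residue mod 59; no y exists.

none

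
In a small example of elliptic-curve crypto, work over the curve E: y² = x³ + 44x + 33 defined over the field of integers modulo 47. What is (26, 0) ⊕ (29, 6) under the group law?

(43, 13)

(26, 0) + (29, 6). λ = (6 - 0)/(29 - 26) ≡ 6/3 mod 47. 3⁻¹ ≡ 16 (mod 47) since 3·16 = 48 ≡ 1, so λ ≡ 2.
  x = λ² - 26 - 29 = 4 - 55 ≡ 43; y = λ·(26 - 43) - 0 ≡ 13. → (43, 13)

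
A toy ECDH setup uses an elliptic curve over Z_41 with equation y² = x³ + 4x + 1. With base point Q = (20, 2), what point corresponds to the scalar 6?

Double-and-add on 6 = (110)₂. Start with Q = (20, 2) for the leading 1-bit.
double: tangent at (20, 2): λ = (3·20² + 4)/(2·2) ≡ 15/4. 4⁻¹ ≡ 31 (mod 41) since 4·31 = 124 ≡ 1, so λ ≡ 15·31 ≡ 14.
  x = λ² - 20 - 20 = 196 - 40 ≡ 33; y = λ·(20 - 33) - 2 ≡ 21. → (33, 21)
add Q: (33, 21) + (20, 2). λ = (2 - 21)/(20 - 33) ≡ 22/28 mod 41. 28⁻¹ ≡ 22 (mod 41) since 28·22 = 616 ≡ 1, so λ ≡ 33.
  x = λ² - 33 - 20 = 1089 - 53 ≡ 11; y = λ·(33 - 11) - 21 ≡ 8. → (11, 8)
double: tangent at (11, 8): λ = (3·11² + 4)/(2·8) ≡ 39/16. 16⁻¹ ≡ 18 (mod 41), so λ ≡ 39·18 ≡ 5.
  x = λ² - 11 - 11 = 25 - 22 ≡ 3; y = λ·(11 - 3) - 8 ≡ 32. → (3, 32)

(3, 32)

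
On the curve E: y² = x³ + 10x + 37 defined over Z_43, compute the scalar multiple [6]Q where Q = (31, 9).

Repeated addition: build up to 6Q.
2Q: tangent at (31, 9): λ = (3·31² + 10)/(2·9) ≡ 12/18. 18⁻¹ ≡ 12 (mod 43), so λ ≡ 12·12 ≡ 15.
  x = λ² - 31 - 31 = 225 - 62 ≡ 34; y = λ·(31 - 34) - 9 ≡ 32. → (34, 32)
3Q: (34, 32) + (31, 9). λ = (9 - 32)/(31 - 34) ≡ 20/40 mod 43. 40⁻¹ ≡ 14 (mod 43), so λ ≡ 22.
  x = λ² - 34 - 31 = 484 - 65 ≡ 32; y = λ·(34 - 32) - 32 ≡ 12. → (32, 12)
4Q: (32, 12) + (31, 9). λ = (9 - 12)/(31 - 32) ≡ 40/42 mod 43. 42⁻¹ ≡ 42 (mod 43) since 42·42 = 1764 ≡ 1, so λ ≡ 3.
  x = λ² - 32 - 31 = 9 - 63 ≡ 32; y = λ·(32 - 32) - 12 ≡ 31. → (32, 31)
5Q: (32, 31) + (31, 9). λ = (9 - 31)/(31 - 32) ≡ 21/42 mod 43. 42⁻¹ ≡ 42 (mod 43) since 42·42 = 1764 ≡ 1, so λ ≡ 22.
  x = λ² - 32 - 31 = 484 - 63 ≡ 34; y = λ·(32 - 34) - 31 ≡ 11. → (34, 11)
6Q: (34, 11) + (31, 9). λ = (9 - 11)/(31 - 34) ≡ 41/40 mod 43. 40⁻¹ ≡ 14 (mod 43) since 40·14 = 560 ≡ 1, so λ ≡ 15.
  x = λ² - 34 - 31 = 225 - 65 ≡ 31; y = λ·(34 - 31) - 11 ≡ 34. → (31, 34)

(31, 34)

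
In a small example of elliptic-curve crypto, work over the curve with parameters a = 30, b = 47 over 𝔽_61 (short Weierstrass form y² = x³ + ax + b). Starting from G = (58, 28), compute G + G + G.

(24, 45)

Repeated addition: build up to 3G.
2G: tangent at (58, 28): λ = (3·58² + 30)/(2·28) ≡ 57/56. 56⁻¹ ≡ 12 (mod 61), so λ ≡ 57·12 ≡ 13.
  x = λ² - 58 - 58 = 169 - 116 ≡ 53; y = λ·(58 - 53) - 28 ≡ 37. → (53, 37)
3G: (53, 37) + (58, 28). λ = (28 - 37)/(58 - 53) ≡ 52/5 mod 61. 5⁻¹ ≡ 49 (mod 61), so λ ≡ 47.
  x = λ² - 53 - 58 = 2209 - 111 ≡ 24; y = λ·(53 - 24) - 37 ≡ 45. → (24, 45)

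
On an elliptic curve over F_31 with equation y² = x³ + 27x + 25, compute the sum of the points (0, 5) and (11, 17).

(3, 3)

(0, 5) + (11, 17). λ = (17 - 5)/(11 - 0) ≡ 12/11 mod 31. 11⁻¹ ≡ 17 (mod 31), so λ ≡ 18.
  x = λ² - 0 - 11 = 324 - 11 ≡ 3; y = λ·(0 - 3) - 5 ≡ 3. → (3, 3)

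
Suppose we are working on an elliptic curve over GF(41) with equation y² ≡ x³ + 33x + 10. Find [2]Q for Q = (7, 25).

(17, 21)

tangent at (7, 25): λ = (3·7² + 33)/(2·25) ≡ 16/9. 9⁻¹ ≡ 32 (mod 41), so λ ≡ 16·32 ≡ 20.
  x = λ² - 7 - 7 = 400 - 14 ≡ 17; y = λ·(7 - 17) - 25 ≡ 21. → (17, 21)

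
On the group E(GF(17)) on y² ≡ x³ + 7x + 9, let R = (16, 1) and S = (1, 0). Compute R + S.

(13, 6)

(16, 1) + (1, 0). λ = (0 - 1)/(1 - 16) ≡ 16/2 mod 17. 2⁻¹ ≡ 9 (mod 17), so λ ≡ 8.
  x = λ² - 16 - 1 = 64 - 17 ≡ 13; y = λ·(16 - 13) - 1 ≡ 6. → (13, 6)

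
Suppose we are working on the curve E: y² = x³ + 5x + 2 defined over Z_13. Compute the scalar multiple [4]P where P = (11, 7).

(9, 3)

Double-and-add on 4 = (100)₂. Start with P = (11, 7) for the leading 1-bit.
double: tangent at (11, 7): λ = (3·11² + 5)/(2·7) ≡ 4/1. 1⁻¹ ≡ 1 (mod 13), so λ ≡ 4·1 ≡ 4.
  x = λ² - 11 - 11 = 16 - 22 ≡ 7; y = λ·(11 - 7) - 7 ≡ 9. → (7, 9)
double: tangent at (7, 9): λ = (3·7² + 5)/(2·9) ≡ 9/5. 5⁻¹ ≡ 8 (mod 13), so λ ≡ 9·8 ≡ 7.
  x = λ² - 7 - 7 = 49 - 14 ≡ 9; y = λ·(7 - 9) - 9 ≡ 3. → (9, 3)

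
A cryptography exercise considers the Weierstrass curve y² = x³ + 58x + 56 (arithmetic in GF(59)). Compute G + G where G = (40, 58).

tangent at (40, 58): λ = (3·40² + 58)/(2·58) ≡ 20/57. 57⁻¹ ≡ 29 (mod 59), so λ ≡ 20·29 ≡ 49.
  x = λ² - 40 - 40 = 2401 - 80 ≡ 20; y = λ·(40 - 20) - 58 ≡ 37. → (20, 37)

(20, 37)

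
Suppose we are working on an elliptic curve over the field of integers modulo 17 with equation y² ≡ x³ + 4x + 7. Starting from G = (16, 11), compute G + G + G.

Repeated addition: build up to 3G.
2G: tangent at (16, 11): λ = (3·16² + 4)/(2·11) ≡ 7/5. 5⁻¹ ≡ 7 (mod 17) since 5·7 = 35 ≡ 1, so λ ≡ 7·7 ≡ 15.
  x = λ² - 16 - 16 = 225 - 32 ≡ 6; y = λ·(16 - 6) - 11 ≡ 3. → (6, 3)
3G: (6, 3) + (16, 11). λ = (11 - 3)/(16 - 6) ≡ 8/10 mod 17. 10⁻¹ ≡ 12 (mod 17) since 10·12 = 120 ≡ 1, so λ ≡ 11.
  x = λ² - 6 - 16 = 121 - 22 ≡ 14; y = λ·(6 - 14) - 3 ≡ 11. → (14, 11)

(14, 11)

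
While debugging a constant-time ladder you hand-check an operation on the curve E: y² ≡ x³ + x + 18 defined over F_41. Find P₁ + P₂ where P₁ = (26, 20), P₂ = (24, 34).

(40, 37)

(26, 20) + (24, 34). λ = (34 - 20)/(24 - 26) ≡ 14/39 mod 41. 39⁻¹ ≡ 20 (mod 41), so λ ≡ 34.
  x = λ² - 26 - 24 = 1156 - 50 ≡ 40; y = λ·(26 - 40) - 20 ≡ 37. → (40, 37)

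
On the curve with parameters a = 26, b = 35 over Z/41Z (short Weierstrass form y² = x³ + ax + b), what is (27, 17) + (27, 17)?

tangent at (27, 17): λ = (3·27² + 26)/(2·17) ≡ 40/34. 34⁻¹ ≡ 35 (mod 41), so λ ≡ 40·35 ≡ 6.
  x = λ² - 27 - 27 = 36 - 54 ≡ 23; y = λ·(27 - 23) - 17 ≡ 7. → (23, 7)

(23, 7)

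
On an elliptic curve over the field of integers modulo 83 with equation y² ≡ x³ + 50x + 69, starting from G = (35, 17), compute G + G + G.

Repeated addition: build up to 3G.
2G: tangent at (35, 17): λ = (3·35² + 50)/(2·17) ≡ 73/34. 34⁻¹ ≡ 22 (mod 83), so λ ≡ 73·22 ≡ 29.
  x = λ² - 35 - 35 = 841 - 70 ≡ 24; y = λ·(35 - 24) - 17 ≡ 53. → (24, 53)
3G: (24, 53) + (35, 17). λ = (17 - 53)/(35 - 24) ≡ 47/11 mod 83. 11⁻¹ ≡ 68 (mod 83), so λ ≡ 42.
  x = λ² - 24 - 35 = 1764 - 59 ≡ 45; y = λ·(24 - 45) - 53 ≡ 61. → (45, 61)

(45, 61)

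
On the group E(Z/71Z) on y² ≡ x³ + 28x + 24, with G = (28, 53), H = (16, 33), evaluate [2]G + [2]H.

First 2G:
Repeated addition: build up to 2G.
2G: tangent at (28, 53): λ = (3·28² + 28)/(2·53) ≡ 37/35. 35⁻¹ ≡ 69 (mod 71), so λ ≡ 37·69 ≡ 68.
  x = λ² - 28 - 28 = 4624 - 56 ≡ 24; y = λ·(28 - 24) - 53 ≡ 6. → (24, 6)
2G = (24, 6).
Next 2H:
Repeated addition: build up to 2H.
2H: tangent at (16, 33): λ = (3·16² + 28)/(2·33) ≡ 15/66. 66⁻¹ ≡ 14 (mod 71), so λ ≡ 15·14 ≡ 68.
  x = λ² - 16 - 16 = 4624 - 32 ≡ 48; y = λ·(16 - 48) - 33 ≡ 63. → (48, 63)
2H = (48, 63).
Finally 2G + 2H:
(24, 6) + (48, 63). λ = (63 - 6)/(48 - 24) ≡ 57/24 mod 71. 24⁻¹ ≡ 3 (mod 71), so λ ≡ 29.
  x = λ² - 24 - 48 = 841 - 72 ≡ 59; y = λ·(24 - 59) - 6 ≡ 44. → (59, 44)

(59, 44)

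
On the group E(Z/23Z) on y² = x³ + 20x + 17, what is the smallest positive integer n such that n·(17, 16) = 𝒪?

2P: tangent at (17, 16): λ = (3·17² + 20)/(2·16) ≡ 13/9. 9⁻¹ ≡ 18 (mod 23), so λ ≡ 13·18 ≡ 4.
  x = λ² - 17 - 17 = 16 - 34 ≡ 5; y = λ·(17 - 5) - 16 ≡ 9. → (5, 9)
3P: (5, 9) + (17, 16). λ = (16 - 9)/(17 - 5) ≡ 7/12 mod 23. 12⁻¹ ≡ 2 (mod 23), so λ ≡ 14.
  x = λ² - 5 - 17 = 196 - 22 ≡ 13; y = λ·(5 - 13) - 9 ≡ 17. → (13, 17)
4P: (13, 17) + (17, 16). λ = (16 - 17)/(17 - 13) ≡ 22/4 mod 23. 4⁻¹ ≡ 6 (mod 23), so λ ≡ 17.
  x = λ² - 13 - 17 = 289 - 30 ≡ 6; y = λ·(13 - 6) - 17 ≡ 10. → (6, 10)
5P: (6, 10) + (17, 16). λ = (16 - 10)/(17 - 6) ≡ 6/11 mod 23. 11⁻¹ ≡ 21 (mod 23), so λ ≡ 11.
  x = λ² - 6 - 17 = 121 - 23 ≡ 6; y = λ·(6 - 6) - 10 ≡ 13. → (6, 13)
6P: (6, 13) + (17, 16). λ = (16 - 13)/(17 - 6) ≡ 3/11 mod 23. 11⁻¹ ≡ 21 (mod 23), so λ ≡ 17.
  x = λ² - 6 - 17 = 289 - 23 ≡ 13; y = λ·(6 - 13) - 13 ≡ 6. → (13, 6)
7P: (13, 6) + (17, 16). λ = (16 - 6)/(17 - 13) ≡ 10/4 mod 23. 4⁻¹ ≡ 6 (mod 23), so λ ≡ 14.
  x = λ² - 13 - 17 = 196 - 30 ≡ 5; y = λ·(13 - 5) - 6 ≡ 14. → (5, 14)
8P: (5, 14) + (17, 16). λ = (16 - 14)/(17 - 5) ≡ 2/12 mod 23. 12⁻¹ ≡ 2 (mod 23) since 12·2 = 24 ≡ 1, so λ ≡ 4.
  x = λ² - 5 - 17 = 16 - 22 ≡ 17; y = λ·(5 - 17) - 14 ≡ 7. → (17, 7)
9P: (17, 7) + (17, 16): same x and y₁ ≡ -y₂, so the sum is 𝒪.
9P = 𝒪, so the order is 9.

9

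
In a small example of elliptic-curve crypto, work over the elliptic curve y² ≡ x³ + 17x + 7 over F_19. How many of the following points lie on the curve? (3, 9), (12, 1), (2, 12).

2

(3, 9): 9² ≡ 5, rhs ≡ 9 → off.
(12, 1): 1² ≡ 1, rhs ≡ 1 → on.
(2, 12): 12² ≡ 11, rhs ≡ 11 → on.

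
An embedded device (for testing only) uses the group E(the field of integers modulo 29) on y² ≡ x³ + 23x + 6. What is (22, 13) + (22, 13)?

(19, 20)

tangent at (22, 13): λ = (3·22² + 23)/(2·13) ≡ 25/26. 26⁻¹ ≡ 19 (mod 29), so λ ≡ 25·19 ≡ 11.
  x = λ² - 22 - 22 = 121 - 44 ≡ 19; y = λ·(22 - 19) - 13 ≡ 20. → (19, 20)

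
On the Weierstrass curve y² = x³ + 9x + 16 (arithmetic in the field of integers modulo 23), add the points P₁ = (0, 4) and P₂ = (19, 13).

(0, 4) + (19, 13). λ = (13 - 4)/(19 - 0) ≡ 9/19 mod 23. 19⁻¹ ≡ 17 (mod 23), so λ ≡ 15.
  x = λ² - 0 - 19 = 225 - 19 ≡ 22; y = λ·(0 - 22) - 4 ≡ 11. → (22, 11)

(22, 11)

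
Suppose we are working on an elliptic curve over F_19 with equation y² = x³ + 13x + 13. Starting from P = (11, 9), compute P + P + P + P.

Double-and-add on 4 = (100)₂. Start with P = (11, 9) for the leading 1-bit.
double: tangent at (11, 9): λ = (3·11² + 13)/(2·9) ≡ 15/18. 18⁻¹ ≡ 18 (mod 19), so λ ≡ 15·18 ≡ 4.
  x = λ² - 11 - 11 = 16 - 22 ≡ 13; y = λ·(11 - 13) - 9 ≡ 2. → (13, 2)
double: tangent at (13, 2): λ = (3·13² + 13)/(2·2) ≡ 7/4. 4⁻¹ ≡ 5 (mod 19), so λ ≡ 7·5 ≡ 16.
  x = λ² - 13 - 13 = 256 - 26 ≡ 2; y = λ·(13 - 2) - 2 ≡ 3. → (2, 3)

(2, 3)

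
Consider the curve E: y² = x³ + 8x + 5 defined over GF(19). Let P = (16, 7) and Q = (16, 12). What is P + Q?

O

The two points share x = 16 and their y-coordinates satisfy 7 + 12 ≡ 0 (mod 19), so they are inverses. Their sum is 𝒪.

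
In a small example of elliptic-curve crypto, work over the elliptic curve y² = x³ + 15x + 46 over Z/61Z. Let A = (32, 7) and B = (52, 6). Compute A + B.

(32, 7) + (52, 6). λ = (6 - 7)/(52 - 32) ≡ 60/20 mod 61. 20⁻¹ ≡ 58 (mod 61), so λ ≡ 3.
  x = λ² - 32 - 52 = 9 - 84 ≡ 47; y = λ·(32 - 47) - 7 ≡ 9. → (47, 9)

(47, 9)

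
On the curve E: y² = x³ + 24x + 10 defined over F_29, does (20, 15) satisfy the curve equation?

yes

y² = 15² ≡ 22; x³ + 24x + 10 = 8490 ≡ 22 (mod 29). 22 = 22.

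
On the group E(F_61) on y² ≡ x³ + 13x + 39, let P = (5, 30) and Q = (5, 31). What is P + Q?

The two points share x = 5 and their y-coordinates satisfy 30 + 31 ≡ 0 (mod 61), so they are inverses. Their sum is 𝒪.

O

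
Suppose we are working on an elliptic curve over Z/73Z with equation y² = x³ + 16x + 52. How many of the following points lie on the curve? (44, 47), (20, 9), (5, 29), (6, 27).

3

(44, 47): 47² ≡ 19, rhs ≡ 19 → on.
(20, 9): 9² ≡ 8, rhs ≡ 50 → off.
(5, 29): 29² ≡ 38, rhs ≡ 38 → on.
(6, 27): 27² ≡ 72, rhs ≡ 72 → on.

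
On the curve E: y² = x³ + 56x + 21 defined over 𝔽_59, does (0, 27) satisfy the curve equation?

y² = 27² ≡ 21; x³ + 56x + 21 = 21 ≡ 21 (mod 59). 21 = 21.

yes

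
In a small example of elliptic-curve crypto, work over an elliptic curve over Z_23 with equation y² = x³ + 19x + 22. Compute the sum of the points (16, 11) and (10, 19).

(9, 18)

(16, 11) + (10, 19). λ = (19 - 11)/(10 - 16) ≡ 8/17 mod 23. 17⁻¹ ≡ 19 (mod 23), so λ ≡ 14.
  x = λ² - 16 - 10 = 196 - 26 ≡ 9; y = λ·(16 - 9) - 11 ≡ 18. → (9, 18)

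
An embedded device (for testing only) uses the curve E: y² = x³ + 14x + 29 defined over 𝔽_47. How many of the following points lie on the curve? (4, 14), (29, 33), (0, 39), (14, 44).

(4, 14): 14² ≡ 8, rhs ≡ 8 → on.
(29, 33): 33² ≡ 8, rhs ≡ 8 → on.
(0, 39): 39² ≡ 17, rhs ≡ 29 → off.
(14, 44): 44² ≡ 9, rhs ≡ 8 → off.

2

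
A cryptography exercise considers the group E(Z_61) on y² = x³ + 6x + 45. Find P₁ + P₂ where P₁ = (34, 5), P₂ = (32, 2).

(43, 12)

(34, 5) + (32, 2). λ = (2 - 5)/(32 - 34) ≡ 58/59 mod 61. 59⁻¹ ≡ 30 (mod 61), so λ ≡ 32.
  x = λ² - 34 - 32 = 1024 - 66 ≡ 43; y = λ·(34 - 43) - 5 ≡ 12. → (43, 12)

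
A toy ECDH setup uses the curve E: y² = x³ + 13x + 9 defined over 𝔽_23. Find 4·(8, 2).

(9, 21)

Write G = (8, 2).
Repeated addition: build up to 4G.
2G: tangent at (8, 2): λ = (3·8² + 13)/(2·2) ≡ 21/4. 4⁻¹ ≡ 6 (mod 23), so λ ≡ 21·6 ≡ 11.
  x = λ² - 8 - 8 = 121 - 16 ≡ 13; y = λ·(8 - 13) - 2 ≡ 12. → (13, 12)
3G: (13, 12) + (8, 2). λ = (2 - 12)/(8 - 13) ≡ 13/18 mod 23. 18⁻¹ ≡ 9 (mod 23), so λ ≡ 2.
  x = λ² - 13 - 8 = 4 - 21 ≡ 6; y = λ·(13 - 6) - 12 ≡ 2. → (6, 2)
4G: (6, 2) + (8, 2). λ = (2 - 2)/(8 - 6) ≡ 0/2 mod 23. 2⁻¹ ≡ 12 (mod 23), so λ ≡ 0.
  x = λ² - 6 - 8 = 0 - 14 ≡ 9; y = λ·(6 - 9) - 2 ≡ 21. → (9, 21)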